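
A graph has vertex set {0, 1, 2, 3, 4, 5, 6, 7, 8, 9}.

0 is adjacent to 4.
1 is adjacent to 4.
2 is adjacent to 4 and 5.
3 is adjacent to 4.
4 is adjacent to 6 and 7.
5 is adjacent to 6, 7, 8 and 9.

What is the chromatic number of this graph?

2

5 and 9 are adjacent, so at least 2 colors are needed.
A valid assignment using 2 colors: 0=b, 1=b, 2=b, 3=b, 4=a, 5=a, 6=b, 7=b, 8=b, 9=b. No two adjacent vertices share a color.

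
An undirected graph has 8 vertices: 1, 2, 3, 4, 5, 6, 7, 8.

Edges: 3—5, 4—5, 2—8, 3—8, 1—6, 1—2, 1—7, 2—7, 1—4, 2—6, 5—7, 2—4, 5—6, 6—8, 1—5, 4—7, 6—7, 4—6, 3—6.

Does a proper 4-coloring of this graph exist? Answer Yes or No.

1, 4, 5, 6, 7 form a clique, so at least 5 colors are needed.
So 4 colors are not enough.

No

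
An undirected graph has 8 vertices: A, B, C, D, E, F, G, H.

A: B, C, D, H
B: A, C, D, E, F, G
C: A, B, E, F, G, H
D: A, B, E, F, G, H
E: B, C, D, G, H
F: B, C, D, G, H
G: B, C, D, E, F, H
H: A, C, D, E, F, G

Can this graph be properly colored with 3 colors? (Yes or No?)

B, D, F, G are mutually adjacent (a clique of size 4), so at least 4 colors are needed.
So 3 colors are not enough.

No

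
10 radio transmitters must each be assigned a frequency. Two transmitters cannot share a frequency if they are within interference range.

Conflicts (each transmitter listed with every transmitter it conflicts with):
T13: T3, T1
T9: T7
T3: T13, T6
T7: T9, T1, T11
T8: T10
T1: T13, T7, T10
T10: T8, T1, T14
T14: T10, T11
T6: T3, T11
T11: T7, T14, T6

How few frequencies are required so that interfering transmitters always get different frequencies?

The cycle T7-T1-T10-T14-T11-T7 has odd length 5, so it cannot be 2-colored; at least 3 frequencies are needed.
3 frequencies suffice: frequency 1 → {T13, T7, T10, T6}; frequency 2 → {T9, T3, T8, T1, T11}; frequency 3 → {T14}. Every pair that conflicts lands in different frequencies.

3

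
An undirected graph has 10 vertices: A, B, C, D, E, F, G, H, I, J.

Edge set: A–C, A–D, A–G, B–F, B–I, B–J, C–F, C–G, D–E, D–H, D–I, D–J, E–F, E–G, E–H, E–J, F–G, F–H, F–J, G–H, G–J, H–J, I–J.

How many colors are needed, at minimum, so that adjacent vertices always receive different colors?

E, F, G, H, J are mutually adjacent (a clique of size 5), so at least 5 colors are needed.
5 colors suffice: color red → {A, J}; color blue → {B, D, G}; color green → {F, I}; color yellow → {C, H}; color purple → {E}. No two adjacent vertices share a color.

5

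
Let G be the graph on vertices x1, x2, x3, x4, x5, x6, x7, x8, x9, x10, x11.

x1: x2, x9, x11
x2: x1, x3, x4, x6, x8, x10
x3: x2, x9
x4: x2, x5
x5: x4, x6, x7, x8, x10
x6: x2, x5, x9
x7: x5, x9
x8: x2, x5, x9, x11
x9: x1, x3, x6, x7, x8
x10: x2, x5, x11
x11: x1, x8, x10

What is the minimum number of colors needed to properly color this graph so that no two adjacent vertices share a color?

x2 and x10 are adjacent, so at least 2 colors are needed.
2 colors suffice: color 1 → {x2, x5, x9, x11}; color 2 → {x1, x3, x4, x6, x7, x8, x10}. No two adjacent vertices share a color.

2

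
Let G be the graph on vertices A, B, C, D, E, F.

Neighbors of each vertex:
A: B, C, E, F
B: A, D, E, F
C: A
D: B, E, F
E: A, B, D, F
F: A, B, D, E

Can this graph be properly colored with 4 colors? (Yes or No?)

The chromatic number is 4. B, D, E, F form a clique, so at least 4 colors are needed.
4 colors suffice: color red → {C, E}; color blue → {B}; color green → {A, D}; color yellow → {F}.
That is already a proper 4-coloring.

Yes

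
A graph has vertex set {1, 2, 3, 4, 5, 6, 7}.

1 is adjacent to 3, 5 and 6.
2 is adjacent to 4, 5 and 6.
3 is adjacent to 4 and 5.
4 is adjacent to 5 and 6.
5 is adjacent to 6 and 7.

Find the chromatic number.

2, 4, 5, 6 are pairwise adjacent (a clique of size 4), so at least 4 colors are needed.
4 colors suffice: color a → {5}; color b → {1, 4, 7}; color c → {3, 6}; color d → {2}. No two adjacent vertices share a color.

4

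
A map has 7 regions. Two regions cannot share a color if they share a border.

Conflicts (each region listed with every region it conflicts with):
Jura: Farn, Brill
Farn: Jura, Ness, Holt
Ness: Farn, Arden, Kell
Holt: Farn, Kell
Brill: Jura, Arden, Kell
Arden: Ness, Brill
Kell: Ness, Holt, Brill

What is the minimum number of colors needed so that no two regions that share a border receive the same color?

The cycle Brill-Jura-Farn-Ness-Kell-Brill has odd length 5, so it cannot be 2-colored; at least 3 colors are needed.
One proper 3-coloring: Jura=3, Farn=1, Ness=2, Holt=2, Brill=2, Arden=1, Kell=1. Each listed conflict is separated.

3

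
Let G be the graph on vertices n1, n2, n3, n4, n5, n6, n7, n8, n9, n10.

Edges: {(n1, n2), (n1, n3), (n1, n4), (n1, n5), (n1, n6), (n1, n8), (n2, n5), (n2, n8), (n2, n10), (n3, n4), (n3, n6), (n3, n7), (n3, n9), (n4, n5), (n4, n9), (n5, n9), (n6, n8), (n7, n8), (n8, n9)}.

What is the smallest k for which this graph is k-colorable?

n1, n6, n8 are mutually adjacent, so at least 3 colors are needed.
3 colors suffice: color 1 → {n1, n7, n9, n10}; color 2 → {n3, n5, n8}; color 3 → {n2, n4, n6}. Every edge joins two different colors.

3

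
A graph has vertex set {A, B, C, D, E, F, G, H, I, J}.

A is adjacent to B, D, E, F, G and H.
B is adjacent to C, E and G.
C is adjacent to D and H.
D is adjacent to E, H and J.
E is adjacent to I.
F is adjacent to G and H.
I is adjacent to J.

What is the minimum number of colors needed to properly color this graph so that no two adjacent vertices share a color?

3

A, B, E are pairwise adjacent, so at least 3 colors are needed.
3 colors suffice: color 1 → {A, C, I}; color 2 → {B, D, F}; color 3 → {E, G, H, J}. No two adjacent vertices share a color.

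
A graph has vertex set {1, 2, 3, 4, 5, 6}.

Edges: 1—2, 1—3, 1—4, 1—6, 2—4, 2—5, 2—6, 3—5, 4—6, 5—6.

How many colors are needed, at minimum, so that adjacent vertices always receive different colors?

1, 2, 4, 6 are pairwise adjacent (a clique of size 4), so at least 4 colors are needed.
One proper 4-coloring: 1=a, 2=c, 3=b, 4=d, 5=a, 6=b. No two adjacent vertices share a color.

4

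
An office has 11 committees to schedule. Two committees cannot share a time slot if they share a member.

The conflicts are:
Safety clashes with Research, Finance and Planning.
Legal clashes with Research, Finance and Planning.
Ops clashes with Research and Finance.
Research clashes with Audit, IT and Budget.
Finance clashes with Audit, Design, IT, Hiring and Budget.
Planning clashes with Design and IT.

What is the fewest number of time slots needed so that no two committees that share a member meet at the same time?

2

Safety and Research conflict, so at least 2 time slots are needed.
A valid assignment using 2 time slots: Safety=2, Legal=2, Ops=2, Research=1, Finance=1, Planning=1, Audit=2, Design=2, IT=2, Hiring=2, Budget=2. No two conflicting committees share a time slot.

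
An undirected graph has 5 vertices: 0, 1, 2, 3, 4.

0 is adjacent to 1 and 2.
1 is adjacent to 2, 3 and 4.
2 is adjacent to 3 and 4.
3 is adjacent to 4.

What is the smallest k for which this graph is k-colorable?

4

1, 2, 3, 4 are mutually adjacent (a clique of size 4), so at least 4 colors are needed.
A valid assignment using 4 colors: 0=green, 1=blue, 2=red, 3=yellow, 4=green. No two adjacent vertices share a color.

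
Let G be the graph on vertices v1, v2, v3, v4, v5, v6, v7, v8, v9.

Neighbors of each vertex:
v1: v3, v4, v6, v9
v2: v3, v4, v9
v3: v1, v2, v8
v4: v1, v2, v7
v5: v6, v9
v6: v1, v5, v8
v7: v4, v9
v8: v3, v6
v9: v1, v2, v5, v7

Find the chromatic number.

v4 and v7 are adjacent, so at least 2 colors are needed.
One proper 2-coloring: v1=2, v2=2, v3=1, v4=1, v5=2, v6=1, v7=2, v8=2, v9=1. Every edge joins two different colors.

2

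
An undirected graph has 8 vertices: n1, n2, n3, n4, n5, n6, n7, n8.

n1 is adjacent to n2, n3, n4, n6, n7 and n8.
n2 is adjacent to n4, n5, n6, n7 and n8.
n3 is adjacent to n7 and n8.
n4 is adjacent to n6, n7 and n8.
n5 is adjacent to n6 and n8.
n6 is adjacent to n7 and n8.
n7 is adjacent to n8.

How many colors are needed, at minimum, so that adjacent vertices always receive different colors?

6

n1, n2, n4, n6, n7, n8 are pairwise adjacent (a clique of size 6), so at least 6 colors are needed.
6 colors suffice: color 1 → {n8}; color 2 → {n1, n5}; color 3 → {n7}; color 4 → {n2, n3}; color 5 → {n6}; color 6 → {n4}. Every edge joins two different colors.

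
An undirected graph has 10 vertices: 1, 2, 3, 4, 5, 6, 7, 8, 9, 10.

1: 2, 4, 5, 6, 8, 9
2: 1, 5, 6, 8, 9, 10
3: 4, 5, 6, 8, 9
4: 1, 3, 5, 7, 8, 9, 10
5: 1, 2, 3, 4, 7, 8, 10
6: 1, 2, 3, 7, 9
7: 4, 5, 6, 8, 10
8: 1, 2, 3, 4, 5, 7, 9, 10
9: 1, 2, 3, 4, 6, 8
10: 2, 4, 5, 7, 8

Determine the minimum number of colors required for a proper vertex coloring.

4, 5, 7, 8, 10 are mutually adjacent (a clique of size 5), so at least 5 colors are needed.
A valid assignment using 5 colors: 1=d, 2=c, 3=d, 4=c, 5=b, 6=a, 7=e, 8=a, 9=b, 10=d. No two adjacent vertices share a color.

5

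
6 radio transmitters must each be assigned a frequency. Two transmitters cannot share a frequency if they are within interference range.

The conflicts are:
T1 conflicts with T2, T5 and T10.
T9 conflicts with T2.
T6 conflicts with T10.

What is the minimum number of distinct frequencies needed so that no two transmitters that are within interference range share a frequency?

2

T1 and T10 conflict, so at least 2 frequencies are needed.
A valid assignment using 2 frequencies: T1=1, T9=1, T6=1, T2=2, T5=2, T10=2. Each listed conflict is separated.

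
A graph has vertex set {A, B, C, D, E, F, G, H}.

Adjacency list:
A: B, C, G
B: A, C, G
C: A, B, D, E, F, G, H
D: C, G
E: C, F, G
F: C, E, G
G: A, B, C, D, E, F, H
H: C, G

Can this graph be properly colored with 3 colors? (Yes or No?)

C, E, F, G are mutually adjacent (a clique of size 4), so at least 4 colors are needed.
So 3 colors are not enough.

No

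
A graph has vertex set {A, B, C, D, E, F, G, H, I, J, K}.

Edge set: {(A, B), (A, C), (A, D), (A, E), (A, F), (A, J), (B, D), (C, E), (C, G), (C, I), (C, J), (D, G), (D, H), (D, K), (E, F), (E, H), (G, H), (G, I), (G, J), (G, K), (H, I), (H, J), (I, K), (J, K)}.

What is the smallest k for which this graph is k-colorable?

3

G, I, K are pairwise adjacent, so at least 3 colors are needed.
A valid assignment using 3 colors: A=1, B=2, C=2, D=3, E=3, F=2, G=1, H=2, I=3, J=3, K=2. Every edge joins two different colors.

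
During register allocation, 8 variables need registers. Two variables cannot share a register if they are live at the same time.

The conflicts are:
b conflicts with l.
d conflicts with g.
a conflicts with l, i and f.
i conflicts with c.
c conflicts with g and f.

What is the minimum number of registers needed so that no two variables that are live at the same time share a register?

i and c conflict, so at least 2 registers are needed.
2 registers suffice: b=1, d=1, a=1, l=2, i=2, c=1, g=2, f=2. Every pair that conflicts lands in different registers.

2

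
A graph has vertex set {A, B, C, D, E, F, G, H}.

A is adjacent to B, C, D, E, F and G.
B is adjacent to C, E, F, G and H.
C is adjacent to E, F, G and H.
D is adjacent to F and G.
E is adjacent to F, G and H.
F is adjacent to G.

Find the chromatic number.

6

A, B, C, E, F, G are mutually adjacent (a clique of size 6), so at least 6 colors are needed.
6 colors suffice: color 1 → {G, H}; color 2 → {B, D}; color 3 → {A}; color 4 → {F}; color 5 → {E}; color 6 → {C}. Each edge has distinct colors on its endpoints.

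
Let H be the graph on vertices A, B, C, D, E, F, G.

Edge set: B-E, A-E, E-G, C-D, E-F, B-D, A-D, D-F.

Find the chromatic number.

C and D are adjacent, so at least 2 colors are needed.
One proper 2-coloring: A=blue, B=blue, C=blue, D=red, E=red, F=blue, G=blue. Each edge has distinct colors on its endpoints.

2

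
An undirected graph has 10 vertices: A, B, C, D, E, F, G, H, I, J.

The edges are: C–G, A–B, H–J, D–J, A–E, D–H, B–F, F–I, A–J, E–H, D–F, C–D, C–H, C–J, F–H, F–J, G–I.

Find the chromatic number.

C, D, H, J are pairwise adjacent (a clique of size 4), so at least 4 colors are needed.
4 colors suffice: A=red, B=blue, C=red, D=yellow, E=green, F=red, G=green, H=blue, I=blue, J=green. Each edge has distinct colors on its endpoints.

4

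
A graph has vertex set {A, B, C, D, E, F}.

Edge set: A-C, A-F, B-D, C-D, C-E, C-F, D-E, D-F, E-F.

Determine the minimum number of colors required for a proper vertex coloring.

C, D, E, F are pairwise adjacent (a clique of size 4), so at least 4 colors are needed.
One proper 4-coloring: A=green, B=red, C=red, D=green, E=yellow, F=blue. Each edge has distinct colors on its endpoints.

4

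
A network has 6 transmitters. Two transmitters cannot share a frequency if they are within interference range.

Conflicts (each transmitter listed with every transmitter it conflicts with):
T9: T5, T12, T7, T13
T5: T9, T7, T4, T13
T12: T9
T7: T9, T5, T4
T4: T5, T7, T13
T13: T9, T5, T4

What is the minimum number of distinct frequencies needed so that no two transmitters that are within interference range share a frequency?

3

T9, T5, T7 are mutually in conflict, so at least 3 frequencies are needed.
3 frequencies suffice: T9=1, T5=2, T12=2, T7=3, T4=1, T13=3. No two conflicting transmitters share a frequency.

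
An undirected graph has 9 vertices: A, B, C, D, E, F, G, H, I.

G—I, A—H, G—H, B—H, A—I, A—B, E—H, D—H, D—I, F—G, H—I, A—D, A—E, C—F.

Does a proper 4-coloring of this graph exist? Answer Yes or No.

The chromatic number is 4. A, D, H, I form a clique, so at least 4 colors are needed.
4 colors suffice: color 1 → {F, H}; color 2 → {A, C, G}; color 3 → {B, E, I}; color 4 → {D}.
That is already a proper 4-coloring.

Yes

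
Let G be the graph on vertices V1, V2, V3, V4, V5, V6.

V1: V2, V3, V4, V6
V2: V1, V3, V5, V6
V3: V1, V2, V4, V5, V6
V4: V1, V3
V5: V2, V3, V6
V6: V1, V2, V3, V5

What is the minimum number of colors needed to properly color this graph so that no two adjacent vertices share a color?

V2, V3, V5, V6 are mutually adjacent (a clique of size 4), so at least 4 colors are needed.
One proper 4-coloring: V1=2, V2=3, V3=1, V4=3, V5=2, V6=4. Each edge has distinct colors on its endpoints.

4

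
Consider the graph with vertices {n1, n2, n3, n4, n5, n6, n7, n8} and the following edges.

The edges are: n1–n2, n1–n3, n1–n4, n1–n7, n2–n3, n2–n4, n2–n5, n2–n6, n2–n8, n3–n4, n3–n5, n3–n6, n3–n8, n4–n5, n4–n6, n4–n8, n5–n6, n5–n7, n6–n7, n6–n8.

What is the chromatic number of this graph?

n2, n3, n4, n5, n6 are mutually adjacent (a clique of size 5), so at least 5 colors are needed.
A valid assignment using 5 colors: n1=2, n2=4, n3=1, n4=3, n5=5, n6=2, n7=1, n8=5. Every edge joins two different colors.

5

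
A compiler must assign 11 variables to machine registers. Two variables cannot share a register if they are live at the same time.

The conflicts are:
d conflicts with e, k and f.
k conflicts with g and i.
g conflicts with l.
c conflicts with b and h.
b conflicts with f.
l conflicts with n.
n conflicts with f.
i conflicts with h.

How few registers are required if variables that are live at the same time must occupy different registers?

3

The cycle d-f-b-c-h-i-k-d has odd length 7, so it cannot be 2-colored; at least 3 registers are needed.
3 registers suffice: d=2, e=1, k=1, g=2, c=1, b=2, l=1, n=2, i=3, f=1, h=2. No two conflicting variables share a register.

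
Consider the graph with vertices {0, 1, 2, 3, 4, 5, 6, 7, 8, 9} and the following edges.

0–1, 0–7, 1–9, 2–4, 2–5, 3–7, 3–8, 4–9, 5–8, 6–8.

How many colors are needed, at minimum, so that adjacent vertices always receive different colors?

3

The cycle 4-2-5-8-3-7-0-1-9-4 has odd length 9, so it cannot be 2-colored; at least 3 colors are needed.
One proper 3-coloring: 0=b, 1=a, 2=b, 3=b, 4=a, 5=c, 6=b, 7=a, 8=a, 9=b. Every edge joins two different colors.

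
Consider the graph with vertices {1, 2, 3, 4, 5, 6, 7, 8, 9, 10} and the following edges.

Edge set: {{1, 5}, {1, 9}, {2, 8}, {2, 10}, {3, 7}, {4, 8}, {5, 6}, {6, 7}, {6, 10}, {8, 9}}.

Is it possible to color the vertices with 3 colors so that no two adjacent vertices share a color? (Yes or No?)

Yes

The chromatic number is 3. The cycle 1-9-8-2-10-6-5-1 has odd length 7, so it cannot be 2-colored; at least 3 colors are needed.
3 colors suffice: color a → {1, 3, 6, 8}; color b → {2, 4, 5, 7, 9}; color c → {10}.
That is already a proper 3-coloring.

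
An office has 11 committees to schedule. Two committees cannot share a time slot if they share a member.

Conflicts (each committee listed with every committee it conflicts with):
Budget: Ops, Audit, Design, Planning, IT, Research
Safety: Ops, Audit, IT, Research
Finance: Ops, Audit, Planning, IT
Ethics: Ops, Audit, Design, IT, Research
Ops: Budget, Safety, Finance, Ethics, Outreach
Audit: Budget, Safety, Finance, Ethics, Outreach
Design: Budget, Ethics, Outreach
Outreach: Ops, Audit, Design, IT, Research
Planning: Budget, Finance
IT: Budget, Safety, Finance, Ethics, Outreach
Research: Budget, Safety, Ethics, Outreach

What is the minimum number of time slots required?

2

Finance and Audit conflict, so at least 2 time slots are needed.
Using 2 time slots: Budget=1, Safety=1, Finance=1, Ethics=1, Ops=2, Audit=2, Design=2, Outreach=1, Planning=2, IT=2, Research=2. Every pair that conflicts lands in different time slots.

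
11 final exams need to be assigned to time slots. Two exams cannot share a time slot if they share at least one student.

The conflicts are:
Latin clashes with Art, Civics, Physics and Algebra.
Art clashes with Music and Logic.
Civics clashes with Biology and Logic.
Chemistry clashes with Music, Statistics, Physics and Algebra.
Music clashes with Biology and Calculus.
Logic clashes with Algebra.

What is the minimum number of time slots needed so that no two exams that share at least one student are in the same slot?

3

The cycle Music-Chemistry-Physics-Latin-Art-Music has odd length 5, so it cannot be 2-colored; at least 3 time slots are needed.
3 time slots suffice: time slot 1 → {Latin, Chemistry, Biology, Calculus, Logic}; time slot 2 → {Civics, Music, Statistics, Physics, Algebra}; time slot 3 → {Art}. Every pair that conflicts lands in different time slots.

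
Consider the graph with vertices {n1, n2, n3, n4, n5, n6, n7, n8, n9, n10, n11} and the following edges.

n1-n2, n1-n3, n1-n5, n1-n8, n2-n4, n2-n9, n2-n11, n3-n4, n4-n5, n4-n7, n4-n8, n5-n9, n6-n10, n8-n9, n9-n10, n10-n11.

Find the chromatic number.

n4 and n8 are adjacent, so at least 2 colors are needed.
One proper 2-coloring: n1=red, n2=blue, n3=blue, n4=red, n5=blue, n6=red, n7=blue, n8=blue, n9=red, n10=blue, n11=red. Every edge joins two different colors.

2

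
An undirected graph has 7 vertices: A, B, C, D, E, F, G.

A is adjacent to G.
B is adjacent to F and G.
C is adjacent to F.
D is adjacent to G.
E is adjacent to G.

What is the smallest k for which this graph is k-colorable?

A and G are adjacent, so at least 2 colors are needed.
2 colors suffice: color red → {F, G}; color blue → {A, B, C, D, E}. Each edge has distinct colors on its endpoints.

2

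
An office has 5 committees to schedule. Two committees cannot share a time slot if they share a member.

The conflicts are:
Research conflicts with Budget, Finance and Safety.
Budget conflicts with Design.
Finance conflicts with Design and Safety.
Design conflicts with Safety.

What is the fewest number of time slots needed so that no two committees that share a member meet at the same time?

Finance, Design, Safety pairwise conflict, so at least 3 time slots are needed.
A valid assignment using 3 time slots: Research=2, Budget=1, Finance=1, Design=2, Safety=3. No two conflicting committees share a time slot.

3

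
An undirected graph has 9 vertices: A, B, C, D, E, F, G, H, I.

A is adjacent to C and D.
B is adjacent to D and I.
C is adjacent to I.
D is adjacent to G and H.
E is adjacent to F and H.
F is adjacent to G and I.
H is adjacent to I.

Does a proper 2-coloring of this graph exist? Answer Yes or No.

The cycle D-G-F-E-H-D has odd length 5, so it cannot be 2-colored; at least 3 colors are needed.
So 2 colors are not enough.

No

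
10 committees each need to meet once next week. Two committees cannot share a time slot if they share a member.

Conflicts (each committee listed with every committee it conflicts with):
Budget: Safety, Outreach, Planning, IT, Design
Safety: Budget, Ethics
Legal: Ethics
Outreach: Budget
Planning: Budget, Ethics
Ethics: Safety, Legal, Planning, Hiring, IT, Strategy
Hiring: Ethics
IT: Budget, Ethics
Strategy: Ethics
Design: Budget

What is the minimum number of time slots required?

Ethics and Strategy conflict, so at least 2 time slots are needed.
2 time slots suffice: time slot 1 → {Budget, Ethics}; time slot 2 → {Safety, Legal, Outreach, Planning, Hiring, IT, Strategy, Design}. Every pair that conflicts lands in different time slots.

2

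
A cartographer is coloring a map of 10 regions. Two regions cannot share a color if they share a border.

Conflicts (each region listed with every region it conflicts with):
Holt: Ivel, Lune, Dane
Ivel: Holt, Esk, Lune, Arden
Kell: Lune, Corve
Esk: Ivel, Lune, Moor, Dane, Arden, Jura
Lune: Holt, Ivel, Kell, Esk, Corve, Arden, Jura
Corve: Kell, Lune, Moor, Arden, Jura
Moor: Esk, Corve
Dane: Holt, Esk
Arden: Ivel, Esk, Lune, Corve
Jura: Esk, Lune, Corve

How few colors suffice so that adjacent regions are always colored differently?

Ivel, Esk, Lune, Arden are mutually in conflict, so at least 4 colors are needed.
One proper 4-coloring: Holt=2, Ivel=4, Kell=3, Esk=2, Lune=1, Corve=2, Moor=1, Dane=1, Arden=3, Jura=3. Every pair that conflicts lands in different colors.

4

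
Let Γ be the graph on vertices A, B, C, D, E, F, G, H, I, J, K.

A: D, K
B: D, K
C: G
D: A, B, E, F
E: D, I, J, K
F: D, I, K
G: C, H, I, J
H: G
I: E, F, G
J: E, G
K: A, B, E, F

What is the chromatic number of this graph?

2

G and H are adjacent, so at least 2 colors are needed.
2 colors suffice: color red → {C, D, H, I, J, K}; color blue → {A, B, E, F, G}. Each edge has distinct colors on its endpoints.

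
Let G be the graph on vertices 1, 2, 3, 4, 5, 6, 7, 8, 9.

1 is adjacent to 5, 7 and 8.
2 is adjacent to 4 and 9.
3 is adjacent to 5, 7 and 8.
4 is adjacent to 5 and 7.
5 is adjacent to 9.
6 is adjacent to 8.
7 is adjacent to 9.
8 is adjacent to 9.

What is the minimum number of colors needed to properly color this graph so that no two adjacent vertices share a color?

3 and 7 are adjacent, so at least 2 colors are needed.
2 colors suffice: color red → {2, 5, 7, 8}; color blue → {1, 3, 4, 6, 9}. No two adjacent vertices share a color.

2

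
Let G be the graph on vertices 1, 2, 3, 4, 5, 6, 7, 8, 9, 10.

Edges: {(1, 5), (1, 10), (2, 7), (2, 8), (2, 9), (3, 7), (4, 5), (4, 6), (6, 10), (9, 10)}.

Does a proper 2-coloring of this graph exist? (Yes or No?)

The cycle 5-1-10-6-4-5 has odd length 5, so it cannot be 2-colored; at least 3 colors are needed.
So 2 colors are not enough.

No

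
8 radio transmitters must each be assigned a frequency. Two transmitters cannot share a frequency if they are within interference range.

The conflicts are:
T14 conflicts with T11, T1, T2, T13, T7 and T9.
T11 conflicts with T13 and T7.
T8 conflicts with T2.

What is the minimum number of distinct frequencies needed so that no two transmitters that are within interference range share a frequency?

T14, T11, T13 all conflict with each other, so at least 3 frequencies are needed.
3 frequencies suffice: frequency 1 → {T14, T8}; frequency 2 → {T11, T1, T2, T9}; frequency 3 → {T13, T7}. Every pair that conflicts lands in different frequencies.

3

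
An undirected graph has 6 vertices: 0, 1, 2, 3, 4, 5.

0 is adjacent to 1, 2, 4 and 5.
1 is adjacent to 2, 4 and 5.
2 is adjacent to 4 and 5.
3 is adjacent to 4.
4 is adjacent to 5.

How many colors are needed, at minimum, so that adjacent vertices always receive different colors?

0, 1, 2, 4, 5 form a clique, so at least 5 colors are needed.
5 colors suffice: color red → {4}; color blue → {1, 3}; color green → {5}; color yellow → {2}; color purple → {0}. Every edge joins two different colors.

5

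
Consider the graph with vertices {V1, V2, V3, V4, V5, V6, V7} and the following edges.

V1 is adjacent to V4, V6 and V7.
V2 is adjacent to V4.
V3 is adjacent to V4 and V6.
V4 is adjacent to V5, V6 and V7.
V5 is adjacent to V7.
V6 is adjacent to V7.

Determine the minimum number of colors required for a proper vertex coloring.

V1, V4, V6, V7 are mutually adjacent (a clique of size 4), so at least 4 colors are needed.
4 colors suffice: color red → {V4}; color blue → {V2, V3, V7}; color green → {V5, V6}; color yellow → {V1}. Every edge joins two different colors.

4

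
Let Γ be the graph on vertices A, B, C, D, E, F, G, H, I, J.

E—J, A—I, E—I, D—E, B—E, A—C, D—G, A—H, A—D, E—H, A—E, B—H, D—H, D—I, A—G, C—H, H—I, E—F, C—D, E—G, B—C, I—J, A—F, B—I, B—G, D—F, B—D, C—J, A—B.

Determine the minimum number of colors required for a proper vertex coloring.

A, B, D, E, H, I are pairwise adjacent (a clique of size 6), so at least 6 colors are needed.
6 colors suffice: A=1, B=4, C=2, D=3, E=2, F=4, G=5, H=6, I=5, J=1. Each edge has distinct colors on its endpoints.

6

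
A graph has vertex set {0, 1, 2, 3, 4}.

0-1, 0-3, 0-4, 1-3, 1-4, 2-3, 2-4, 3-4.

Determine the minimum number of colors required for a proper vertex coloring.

0, 1, 3, 4 are pairwise adjacent (a clique of size 4), so at least 4 colors are needed.
4 colors suffice: 0=green, 1=yellow, 2=green, 3=red, 4=blue. Each edge has distinct colors on its endpoints.

4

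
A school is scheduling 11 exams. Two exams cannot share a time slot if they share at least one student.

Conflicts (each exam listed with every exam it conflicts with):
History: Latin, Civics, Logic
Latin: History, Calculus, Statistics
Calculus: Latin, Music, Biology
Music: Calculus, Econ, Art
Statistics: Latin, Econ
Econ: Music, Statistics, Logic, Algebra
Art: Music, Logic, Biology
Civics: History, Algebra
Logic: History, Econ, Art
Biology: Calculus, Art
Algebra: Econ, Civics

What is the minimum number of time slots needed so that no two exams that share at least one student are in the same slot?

3

The cycle Econ-Music-Calculus-Latin-Statistics-Econ has odd length 5, so it cannot be 2-colored; at least 3 time slots are needed.
3 time slots suffice: time slot 1 → {History, Calculus, Econ, Art}; time slot 2 → {Latin, Music, Civics, Logic, Biology}; time slot 3 → {Statistics, Algebra}. Every pair that conflicts lands in different time slots.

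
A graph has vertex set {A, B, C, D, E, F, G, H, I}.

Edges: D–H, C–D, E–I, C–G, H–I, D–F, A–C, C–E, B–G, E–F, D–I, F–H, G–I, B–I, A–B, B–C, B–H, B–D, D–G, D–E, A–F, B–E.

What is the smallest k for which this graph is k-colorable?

B, C, D, E form a clique, so at least 4 colors are needed.
One proper 4-coloring: A=2, B=1, C=4, D=2, E=3, F=1, G=3, H=3, I=4. Every edge joins two different colors.

4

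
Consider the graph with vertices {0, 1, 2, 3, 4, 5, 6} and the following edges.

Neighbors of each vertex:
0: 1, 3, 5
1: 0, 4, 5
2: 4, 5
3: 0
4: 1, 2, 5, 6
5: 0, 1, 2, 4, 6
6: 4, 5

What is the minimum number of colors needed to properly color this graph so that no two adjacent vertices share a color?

3

2, 4, 5 form a triangle, so at least 3 colors are needed.
3 colors suffice: 0=b, 1=c, 2=c, 3=a, 4=b, 5=a, 6=c. Each edge has distinct colors on its endpoints.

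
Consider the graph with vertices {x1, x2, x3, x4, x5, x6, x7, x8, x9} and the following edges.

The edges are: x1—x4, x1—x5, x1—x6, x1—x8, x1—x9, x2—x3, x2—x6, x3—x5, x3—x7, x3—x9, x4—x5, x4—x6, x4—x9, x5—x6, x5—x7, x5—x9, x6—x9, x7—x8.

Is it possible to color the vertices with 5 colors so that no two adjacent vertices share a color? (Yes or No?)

The chromatic number is 5. x1, x4, x5, x6, x9 are pairwise adjacent (a clique of size 5), so at least 5 colors are needed.
5 colors suffice: color R → {x2, x5, x8}; color B → {x7, x9}; color G → {x1, x3}; color Y → {x6}; color P → {x4}.
That is already a proper 5-coloring.

Yes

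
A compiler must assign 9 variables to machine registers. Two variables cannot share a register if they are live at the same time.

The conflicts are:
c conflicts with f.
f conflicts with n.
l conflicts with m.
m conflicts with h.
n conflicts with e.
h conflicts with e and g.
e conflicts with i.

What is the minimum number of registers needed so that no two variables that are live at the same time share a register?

f and n conflict, so at least 2 registers are needed.
Using 2 registers: c=2, f=1, l=2, m=1, n=2, h=2, e=1, g=1, i=2. Each listed conflict is separated.

2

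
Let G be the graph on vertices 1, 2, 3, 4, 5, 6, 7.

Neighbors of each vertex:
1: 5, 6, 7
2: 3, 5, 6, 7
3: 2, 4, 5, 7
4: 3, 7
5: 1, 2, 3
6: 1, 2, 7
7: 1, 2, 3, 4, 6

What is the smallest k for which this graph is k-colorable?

3

3, 4, 7 are pairwise adjacent, so at least 3 colors are needed.
3 colors suffice: color red → {5, 7}; color blue → {3, 6}; color green → {1, 2, 4}. No two adjacent vertices share a color.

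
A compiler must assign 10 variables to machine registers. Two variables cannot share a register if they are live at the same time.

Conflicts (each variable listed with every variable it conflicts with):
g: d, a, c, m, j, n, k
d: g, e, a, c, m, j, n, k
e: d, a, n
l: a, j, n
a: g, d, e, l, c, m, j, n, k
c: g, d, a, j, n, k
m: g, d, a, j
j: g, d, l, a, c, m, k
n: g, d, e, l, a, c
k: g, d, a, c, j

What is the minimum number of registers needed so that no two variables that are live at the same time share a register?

g, d, a, c, j, k are mutually in conflict, so at least 6 registers are needed.
Using 6 registers: g=4, d=2, e=4, l=2, a=1, c=5, m=5, j=3, n=3, k=6. Every pair that conflicts lands in different registers.

6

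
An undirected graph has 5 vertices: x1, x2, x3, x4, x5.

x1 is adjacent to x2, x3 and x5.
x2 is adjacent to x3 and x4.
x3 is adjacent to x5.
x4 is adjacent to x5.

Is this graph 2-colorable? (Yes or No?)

x1, x3, x5 are mutually adjacent, so at least 3 colors are needed.
So 2 colors are not enough.

No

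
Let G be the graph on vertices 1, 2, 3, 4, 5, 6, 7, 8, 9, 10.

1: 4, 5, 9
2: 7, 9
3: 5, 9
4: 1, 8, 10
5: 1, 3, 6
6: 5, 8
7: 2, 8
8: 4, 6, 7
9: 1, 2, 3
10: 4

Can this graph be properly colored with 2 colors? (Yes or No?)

No

The cycle 4-8-6-5-1-4 has odd length 5, so it cannot be 2-colored; at least 3 colors are needed.
So 2 colors are not enough.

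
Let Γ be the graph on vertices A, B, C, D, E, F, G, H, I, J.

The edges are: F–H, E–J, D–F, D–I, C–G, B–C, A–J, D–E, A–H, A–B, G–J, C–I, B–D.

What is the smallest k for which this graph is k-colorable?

The cycle H-A-B-D-F-H has odd length 5, so it cannot be 2-colored; at least 3 colors are needed.
3 colors suffice: A=1, B=2, C=1, D=1, E=3, F=2, G=3, H=3, I=2, J=2. No two adjacent vertices share a color.

3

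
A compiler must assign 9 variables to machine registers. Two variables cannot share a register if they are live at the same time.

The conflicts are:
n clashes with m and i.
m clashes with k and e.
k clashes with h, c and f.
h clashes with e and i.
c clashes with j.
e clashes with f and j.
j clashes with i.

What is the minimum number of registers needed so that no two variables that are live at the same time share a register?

3

The cycle n-m-e-j-i-n has odd length 5, so it cannot be 2-colored; at least 3 registers are needed.
Using 3 registers: n=3, m=2, k=1, h=2, c=3, e=1, f=2, j=2, i=1. Each listed conflict is separated.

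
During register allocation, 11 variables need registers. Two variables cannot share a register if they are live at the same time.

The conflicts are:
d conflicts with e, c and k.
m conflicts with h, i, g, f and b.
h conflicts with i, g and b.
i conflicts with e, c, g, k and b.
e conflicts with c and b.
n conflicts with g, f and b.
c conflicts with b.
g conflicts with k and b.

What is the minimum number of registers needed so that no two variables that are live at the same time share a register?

m, h, i, g, b pairwise conflict, so at least 5 registers are needed.
Using 5 registers: d=2, m=4, h=5, i=2, e=3, n=2, c=4, g=3, k=1, f=1, b=1. Each listed conflict is separated.

5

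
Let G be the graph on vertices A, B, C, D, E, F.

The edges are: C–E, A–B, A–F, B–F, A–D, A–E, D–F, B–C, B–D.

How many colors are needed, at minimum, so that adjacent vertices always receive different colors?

4

A, B, D, F form a clique, so at least 4 colors are needed.
4 colors suffice: A=1, B=2, C=1, D=4, E=2, F=3. No two adjacent vertices share a color.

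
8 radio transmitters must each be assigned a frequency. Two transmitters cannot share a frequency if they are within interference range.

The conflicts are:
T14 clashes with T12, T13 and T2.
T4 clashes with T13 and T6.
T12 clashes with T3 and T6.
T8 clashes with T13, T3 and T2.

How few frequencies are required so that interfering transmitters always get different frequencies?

3

The cycle T13-T4-T6-T12-T14-T13 has odd length 5, so it cannot be 2-colored; at least 3 frequencies are needed.
3 frequencies suffice: T14=1, T4=3, T12=2, T8=1, T13=2, T3=3, T2=2, T6=1. No two conflicting transmitters share a frequency.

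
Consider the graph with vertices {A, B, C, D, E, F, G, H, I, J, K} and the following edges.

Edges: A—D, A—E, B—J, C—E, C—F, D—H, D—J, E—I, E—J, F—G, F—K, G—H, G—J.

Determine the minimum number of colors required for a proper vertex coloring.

The cycle F-C-E-J-G-F has odd length 5, so it cannot be 2-colored; at least 3 colors are needed.
3 colors suffice: A=1, B=2, C=3, D=2, E=2, F=1, G=2, H=1, I=1, J=1, K=2. Each edge has distinct colors on its endpoints.

3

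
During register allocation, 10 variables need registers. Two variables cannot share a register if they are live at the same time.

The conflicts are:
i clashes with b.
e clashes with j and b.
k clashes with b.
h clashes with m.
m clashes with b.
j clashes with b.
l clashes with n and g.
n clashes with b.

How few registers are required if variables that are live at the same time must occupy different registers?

e, j, b all conflict with each other, so at least 3 registers are needed.
3 registers suffice: register 1 → {h, l, b}; register 2 → {i, e, k, m, n, g}; register 3 → {j}. No two conflicting variables share a register.

3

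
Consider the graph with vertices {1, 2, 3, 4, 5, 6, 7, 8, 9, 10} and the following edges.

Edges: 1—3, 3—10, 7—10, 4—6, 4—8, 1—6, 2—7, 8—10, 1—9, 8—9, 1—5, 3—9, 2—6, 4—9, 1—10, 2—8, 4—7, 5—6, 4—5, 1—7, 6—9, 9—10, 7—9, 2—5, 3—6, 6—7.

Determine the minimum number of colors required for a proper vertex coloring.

4

1, 3, 9, 10 form a clique, so at least 4 colors are needed.
4 colors suffice: color a → {5, 9}; color b → {6, 10}; color c → {1, 2, 4}; color d → {3, 7, 8}. Every edge joins two different colors.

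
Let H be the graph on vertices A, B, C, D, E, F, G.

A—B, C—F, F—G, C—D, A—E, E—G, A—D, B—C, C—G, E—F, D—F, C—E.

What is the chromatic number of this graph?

C, E, F, G are pairwise adjacent (a clique of size 4), so at least 4 colors are needed.
4 colors suffice: color 1 → {A, C}; color 2 → {B, D, E}; color 3 → {F}; color 4 → {G}. No two adjacent vertices share a color.

4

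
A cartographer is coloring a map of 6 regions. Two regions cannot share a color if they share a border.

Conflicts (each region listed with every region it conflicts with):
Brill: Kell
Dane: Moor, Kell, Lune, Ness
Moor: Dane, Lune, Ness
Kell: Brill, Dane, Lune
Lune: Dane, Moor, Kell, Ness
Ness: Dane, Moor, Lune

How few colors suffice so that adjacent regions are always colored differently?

Dane, Moor, Lune, Ness are mutually in conflict, so at least 4 colors are needed.
A valid assignment using 4 colors: Brill=1, Dane=1, Moor=4, Kell=3, Lune=2, Ness=3. Each listed conflict is separated.

4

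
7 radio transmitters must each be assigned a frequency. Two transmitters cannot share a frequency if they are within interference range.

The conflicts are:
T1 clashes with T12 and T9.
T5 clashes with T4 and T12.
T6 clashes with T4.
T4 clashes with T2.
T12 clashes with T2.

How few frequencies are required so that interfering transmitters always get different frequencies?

T4 and T2 conflict, so at least 2 frequencies are needed.
2 frequencies suffice: frequency 1 → {T4, T12, T9}; frequency 2 → {T1, T5, T6, T2}. Every pair that conflicts lands in different frequencies.

2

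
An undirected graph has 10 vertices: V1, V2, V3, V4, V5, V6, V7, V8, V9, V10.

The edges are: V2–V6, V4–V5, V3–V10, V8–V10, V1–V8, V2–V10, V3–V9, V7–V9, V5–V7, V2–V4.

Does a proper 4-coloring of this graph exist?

The chromatic number is 3. The cycle V5-V7-V9-V3-V10-V2-V4-V5 has odd length 7, so it cannot be 2-colored; at least 3 colors are needed.
3 colors suffice: V1=B, V2=R, V3=R, V4=B, V5=R, V6=B, V7=G, V8=R, V9=B, V10=B.
Since 4 ≥ 3, a proper 4-coloring certainly exists.

Yes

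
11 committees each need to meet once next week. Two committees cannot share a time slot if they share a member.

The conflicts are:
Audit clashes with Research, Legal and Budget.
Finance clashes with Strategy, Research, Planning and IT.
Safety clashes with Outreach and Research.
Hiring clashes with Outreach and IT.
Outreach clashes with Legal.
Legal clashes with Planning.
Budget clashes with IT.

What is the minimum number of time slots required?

3

The cycle Legal-Outreach-Safety-Research-Audit-Legal has odd length 5, so it cannot be 2-colored; at least 3 time slots are needed.
3 time slots suffice: time slot 1 → {Finance, Safety, Hiring, Legal, Budget}; time slot 2 → {Strategy, Outreach, Research, Planning, IT}; time slot 3 → {Audit}. Every pair that conflicts lands in different time slots.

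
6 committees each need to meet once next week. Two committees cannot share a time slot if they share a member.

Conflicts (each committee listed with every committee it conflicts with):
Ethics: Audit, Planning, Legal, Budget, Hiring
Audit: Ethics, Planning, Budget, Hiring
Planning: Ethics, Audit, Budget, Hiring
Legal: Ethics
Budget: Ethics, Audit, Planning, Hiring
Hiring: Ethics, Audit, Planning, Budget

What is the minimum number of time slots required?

5

Ethics, Audit, Planning, Budget, Hiring are mutually in conflict, so at least 5 time slots are needed.
5 time slots suffice: time slot 1 → {Ethics}; time slot 2 → {Planning, Legal}; time slot 3 → {Audit}; time slot 4 → {Budget}; time slot 5 → {Hiring}. Every pair that conflicts lands in different time slots.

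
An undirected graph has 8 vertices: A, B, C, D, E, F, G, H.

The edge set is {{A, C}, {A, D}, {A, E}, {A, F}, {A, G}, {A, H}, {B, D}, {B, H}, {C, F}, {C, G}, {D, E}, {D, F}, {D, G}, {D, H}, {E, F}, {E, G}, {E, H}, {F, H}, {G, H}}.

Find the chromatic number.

5

A, D, E, F, H are mutually adjacent (a clique of size 5), so at least 5 colors are needed.
5 colors suffice: A=green, B=green, C=red, D=red, E=yellow, F=purple, G=purple, H=blue. No two adjacent vertices share a color.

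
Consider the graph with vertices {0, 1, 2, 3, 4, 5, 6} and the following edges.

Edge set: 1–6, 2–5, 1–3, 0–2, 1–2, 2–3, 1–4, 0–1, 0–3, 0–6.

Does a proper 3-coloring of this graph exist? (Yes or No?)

No

0, 1, 2, 3 are mutually adjacent (a clique of size 4), so at least 4 colors are needed.
So 3 colors are not enough.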